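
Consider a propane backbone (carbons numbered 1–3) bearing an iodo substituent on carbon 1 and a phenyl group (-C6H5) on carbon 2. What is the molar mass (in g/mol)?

246.09 g/mol

Atom tally by fragment:
  ICH2 → C:1 H:2 I:1
  CH(C6H5) → C:7 H:6
  CH3 → C:1 H:3
Element totals:
  C: 9
  H: 11
  I: 1
Molecular formula: C9H11I.
  M = 9(12.011) + 11(1.008) + 126.904
    = 108.099 + 11.088 + 126.904 = 246.091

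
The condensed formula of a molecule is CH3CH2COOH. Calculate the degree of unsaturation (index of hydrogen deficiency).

Element totals:
  C: 3
  H: 6
  O: 2
Molecular formula: C3H6O2.
DoU = (2C + 2 + N − H − X) / 2 = (2·3 + 2 + 0 − 6 − 0) / 2 = 1.

1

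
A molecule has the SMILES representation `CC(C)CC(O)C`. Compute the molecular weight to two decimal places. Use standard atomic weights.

102.18 g/mol

Atom tally by fragment:
  CH3 → C:1 H:3
  CH(CH3) → C:2 H:4
  CH2 → C:1 H:2
  CH(OH) → C:1 H:2 O:1
  CH3 → C:1 H:3
Element totals:
  C: 6
  H: 14
  O: 1
Molecular formula: C6H14O.
  M = 6(12.011) + 14(1.008) + 15.999
    = 72.066 + 14.112 + 15.999 = 102.177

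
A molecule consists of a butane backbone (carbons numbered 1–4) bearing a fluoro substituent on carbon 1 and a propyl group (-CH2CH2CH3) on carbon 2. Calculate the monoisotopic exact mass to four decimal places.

Atom tally by fragment:
  FCH2 → C:1 H:2 F:1
  CH(CH2CH2CH3) → C:4 H:8
  CH2 → C:1 H:2
  CH3 → C:1 H:3
Element totals:
  C: 7
  H: 15
  F: 1
Molecular formula: C7H15F.
  M = 7(12.0) + 15(1.007825) + 18.998403
    = 84.000000 + 15.117375 + 18.998403 = 118.115778

118.1158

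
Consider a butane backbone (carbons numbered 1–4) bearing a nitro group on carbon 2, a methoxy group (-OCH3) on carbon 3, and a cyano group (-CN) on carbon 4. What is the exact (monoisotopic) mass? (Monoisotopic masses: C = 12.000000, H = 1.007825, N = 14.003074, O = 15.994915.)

Atom tally by fragment:
  CH3 → C:1 H:3
  CH(NO2) → C:1 H:1 N:1 O:2
  CH(OCH3) → C:2 H:4 O:1
  CH2CN → C:2 H:2 N:1
Element totals:
  C: 6
  H: 10
  N: 2
  O: 3
Molecular formula: C6H10N2O3.
  M = 6(12.0) + 10(1.007825) + 2(14.003074) + 3(15.994915)
    = 72.000000 + 10.078250 + 28.006148 + 47.984745 = 158.069143

158.0691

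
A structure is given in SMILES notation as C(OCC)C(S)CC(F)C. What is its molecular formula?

Atom tally by fragment:
  C2H5OCH2 → C:3 H:7 O:1
  CH(SH) → C:1 H:2 S:1
  CH2 → C:1 H:2
  CH(F) → C:1 H:1 F:1
  CH3 → C:1 H:3
Element totals:
  C: 7
  H: 15
  F: 1
  O: 1
  S: 1

C7H15FOS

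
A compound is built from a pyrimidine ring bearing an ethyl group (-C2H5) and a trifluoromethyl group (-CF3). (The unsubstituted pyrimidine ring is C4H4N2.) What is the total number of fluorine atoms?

3

Atom tally by fragment:
  pyrimidine ring core → C:4 H:4 N:2
  (− 2 ring H displaced by substituents)
  + C2H5 → C:2 H:5
  + CF3 → C:1 F:3
Element totals:
  C: 7
  H: 7
  F: 3
  N: 2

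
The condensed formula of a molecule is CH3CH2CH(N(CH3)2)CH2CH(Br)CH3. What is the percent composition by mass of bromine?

38.39%

Atom tally by fragment:
  CH3 → C:1 H:3
  CH2 → C:1 H:2
  CH(N(CH3)2) → C:3 H:7 N:1
  CH2 → C:1 H:2
  CH(Br) → C:1 H:1 Br:1
  CH3 → C:1 H:3
Element totals:
  C: 8
  H: 18
  Br: 1
  N: 1
Molecular formula: C8H18BrN.
Molar mass = 208.143 g/mol.
Mass from Br: 1 × 79.904 = 79.904 g/mol.
%Br = 79.904 / 208.143 × 100 = 38.39%.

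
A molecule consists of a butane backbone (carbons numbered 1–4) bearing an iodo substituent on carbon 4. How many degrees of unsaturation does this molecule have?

Atom tally by fragment:
  CH3 → C:1 H:3
  CH2 → C:1 H:2
  CH2 → C:1 H:2
  CH2I → C:1 H:2 I:1
Element totals:
  C: 4
  H: 9
  I: 1
Molecular formula: C4H9I.
DoU = (2C + 2 + N − H − X) / 2 = (2·4 + 2 + 0 − 9 − 1) / 2 = 0.

0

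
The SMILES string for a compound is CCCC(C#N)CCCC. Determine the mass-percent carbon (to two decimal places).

Atom tally by fragment:
  CH3 → C:1 H:3
  CH2 → C:1 H:2
  CH2 → C:1 H:2
  CH(CN) → C:2 H:1 N:1
  CH2 → C:1 H:2
  CH2 → C:1 H:2
  CH2 → C:1 H:2
  CH3 → C:1 H:3
Element totals:
  C: 9
  H: 17
  N: 1
Molecular formula: C9H17N.
Molar mass = 139.242 g/mol.
Mass from C: 9 × 12.011 = 108.099 g/mol.
%C = 108.099 / 139.242 × 100 = 77.63%.

77.63%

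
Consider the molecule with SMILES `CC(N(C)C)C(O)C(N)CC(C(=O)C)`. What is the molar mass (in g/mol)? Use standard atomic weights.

Atom tally by fragment:
  CH3 → C:1 H:3
  CH(N(CH3)2) → C:3 H:7 N:1
  CH(OH) → C:1 H:2 O:1
  CH(NH2) → C:1 H:3 N:1
  CH2 → C:1 H:2
  CH2COCH3 → C:3 H:5 O:1
Element totals:
  C: 10
  H: 22
  N: 2
  O: 2
Molecular formula: C10H22N2O2.
  M = 10(12.011) + 22(1.008) + 2(14.007) + 2(15.999)
    = 120.110 + 22.176 + 28.014 + 31.998 = 202.298

202.30 g/mol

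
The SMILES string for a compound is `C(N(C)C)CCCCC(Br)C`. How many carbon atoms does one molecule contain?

Atom tally by fragment:
  (CH3)2NCH2 → C:3 H:8 N:1
  CH2 → C:1 H:2
  CH2 → C:1 H:2
  CH2 → C:1 H:2
  CH2 → C:1 H:2
  CH(Br) → C:1 H:1 Br:1
  CH3 → C:1 H:3
Element totals:
  C: 9
  H: 20
  Br: 1
  N: 1

9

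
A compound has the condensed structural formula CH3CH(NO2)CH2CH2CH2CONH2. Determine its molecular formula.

C6H12N2O3

Atom tally by fragment:
  CH3 → C:1 H:3
  CH(NO2) → C:1 H:1 N:1 O:2
  CH2 → C:1 H:2
  CH2 → C:1 H:2
  CH2CONH2 → C:2 H:4 O:1 N:1
Element totals:
  C: 6
  H: 12
  N: 2
  O: 3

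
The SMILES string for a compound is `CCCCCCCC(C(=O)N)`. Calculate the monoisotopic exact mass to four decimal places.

Atom tally by fragment:
  CH3 → C:1 H:3
  CH2 → C:1 H:2
  CH2 → C:1 H:2
  CH2 → C:1 H:2
  CH2 → C:1 H:2
  CH2 → C:1 H:2
  CH2 → C:1 H:2
  CH2CONH2 → C:2 H:4 O:1 N:1
Element totals:
  C: 9
  H: 19
  N: 1
  O: 1
Molecular formula: C9H19NO.
  M = 9(12.0) + 19(1.007825) + 14.003074 + 15.994915
    = 108.000000 + 19.148675 + 14.003074 + 15.994915 = 157.146664

157.1467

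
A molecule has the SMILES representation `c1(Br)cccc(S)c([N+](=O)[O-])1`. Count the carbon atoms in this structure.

Atom tally by fragment:
  benzene ring core → C:6 H:6
  (− 3 ring H displaced by substituents)
  + Br → Br:1
  + SH → S:1 H:1
  + NO2 → N:1 O:2
Element totals:
  C: 6
  H: 4
  Br: 1
  N: 1
  O: 2
  S: 1

6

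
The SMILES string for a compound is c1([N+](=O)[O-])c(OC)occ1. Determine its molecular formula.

Atom tally by fragment:
  furan ring core → C:4 H:4 O:1
  (− 2 ring H displaced by substituents)
  + NO2 → N:1 O:2
  + OCH3 → C:1 H:3 O:1
Element totals:
  C: 5
  H: 5
  N: 1
  O: 4

C5H5NO4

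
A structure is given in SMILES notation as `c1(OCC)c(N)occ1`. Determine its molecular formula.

C6H9NO2

Atom tally by fragment:
  furan ring core → C:4 H:4 O:1
  (− 2 ring H displaced by substituents)
  + OC2H5 → C:2 H:5 O:1
  + NH2 → N:1 H:2
Element totals:
  C: 6
  H: 9
  N: 1
  O: 2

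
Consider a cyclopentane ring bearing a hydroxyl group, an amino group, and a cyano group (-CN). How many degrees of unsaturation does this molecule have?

Atom tally by fragment:
  cyclopentane ring core → C:5 H:10
  (− 3 ring H displaced by substituents)
  + OH → O:1 H:1
  + NH2 → N:1 H:2
  + CN → C:1 N:1
Element totals:
  C: 6
  H: 10
  N: 2
  O: 1
Molecular formula: C6H10N2O.
DoU = (2C + 2 + N − H − X) / 2 = (2·6 + 2 + 2 − 10 − 0) / 2 = 3.

3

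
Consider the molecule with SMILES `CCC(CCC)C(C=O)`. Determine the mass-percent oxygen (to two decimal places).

Atom tally by fragment:
  CH3 → C:1 H:3
  CH2 → C:1 H:2
  CH(CH2CH2CH3) → C:4 H:8
  CH2CHO → C:2 H:3 O:1
Element totals:
  C: 8
  H: 16
  O: 1
Molecular formula: C8H16O.
Molar mass = 128.215 g/mol.
Mass from O: 1 × 15.999 = 15.999 g/mol.
%O = 15.999 / 128.215 × 100 = 12.48%.

12.48%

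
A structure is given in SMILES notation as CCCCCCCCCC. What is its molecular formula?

C10H22

Atom tally by fragment:
  CH3 → C:1 H:3
  CH2 → C:1 H:2
  CH2 → C:1 H:2
  CH2 → C:1 H:2
  CH2 → C:1 H:2
  CH2 → C:1 H:2
  CH2 → C:1 H:2
  CH2 → C:1 H:2
  CH2 → C:1 H:2
  CH3 → C:1 H:3
Element totals:
  C: 10
  H: 22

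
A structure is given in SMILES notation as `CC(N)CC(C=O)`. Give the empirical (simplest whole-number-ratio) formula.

Atom tally by fragment:
  CH3 → C:1 H:3
  CH(NH2) → C:1 H:3 N:1
  CH2 → C:1 H:2
  CH2CHO → C:2 H:3 O:1
Element totals:
  C: 5
  H: 11
  N: 1
  O: 1
Molecular formula: C5H11NO.
gcd of subscripts (5, 11, 1, 1) = 1, so the empirical formula equals the molecular formula.

C5H11NO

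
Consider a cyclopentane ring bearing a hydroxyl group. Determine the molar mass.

Atom tally by fragment:
  cyclopentane ring core → C:5 H:10
  (− 1 ring H displaced by substituents)
  + OH → O:1 H:1
Element totals:
  C: 5
  H: 10
  O: 1
Molecular formula: C5H10O.
  M = 5(12.011) + 10(1.008) + 15.999
    = 60.055 + 10.080 + 15.999 = 86.134

86.13 g/mol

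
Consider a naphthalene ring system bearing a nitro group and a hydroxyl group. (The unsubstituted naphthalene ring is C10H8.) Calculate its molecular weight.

Atom tally by fragment:
  naphthalene ring system core → C:10 H:8
  (− 2 ring H displaced by substituents)
  + NO2 → N:1 O:2
  + OH → O:1 H:1
Element totals:
  C: 10
  H: 7
  N: 1
  O: 3
Molecular formula: C10H7NO3.
  M = 10(12.011) + 7(1.008) + 14.007 + 3(15.999)
    = 120.110 + 7.056 + 14.007 + 47.997 = 189.170

189.17 g/mol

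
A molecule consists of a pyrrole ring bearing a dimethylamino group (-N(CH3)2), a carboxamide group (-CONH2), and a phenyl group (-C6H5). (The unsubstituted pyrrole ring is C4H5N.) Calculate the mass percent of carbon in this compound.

Atom tally by fragment:
  pyrrole ring core → C:4 H:5 N:1
  (− 3 ring H displaced by substituents)
  + N(CH3)2 → N:1 C:2 H:6
  + CONH2 → C:1 H:2 O:1 N:1
  + C6H5 → C:6 H:5
Element totals:
  C: 13
  H: 15
  N: 3
  O: 1
Molecular formula: C13H15N3O.
Molar mass = 229.283 g/mol.
Mass from C: 13 × 12.011 = 156.143 g/mol.
%C = 156.143 / 229.283 × 100 = 68.10%.

68.10%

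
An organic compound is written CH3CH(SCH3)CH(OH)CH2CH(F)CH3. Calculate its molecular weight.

Element totals:
  C: 7
  H: 15
  F: 1
  O: 1
  S: 1
Molecular formula: C7H15FOS.
  M = 7(12.011) + 15(1.008) + 18.998 + 15.999 + 32.06
    = 84.077 + 15.120 + 18.998 + 15.999 + 32.060 = 166.254

166.25 g/mol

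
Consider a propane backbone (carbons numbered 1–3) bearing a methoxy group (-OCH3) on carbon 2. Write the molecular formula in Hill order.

C4H10O

Atom tally by fragment:
  CH3 → C:1 H:3
  CH(OCH3) → C:2 H:4 O:1
  CH3 → C:1 H:3
Element totals:
  C: 4
  H: 10
  O: 1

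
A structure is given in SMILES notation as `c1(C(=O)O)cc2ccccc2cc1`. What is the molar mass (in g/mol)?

172.18 g/mol

Atom tally by fragment:
  naphthalene ring system core → C:10 H:8
  (− 1 ring H displaced by substituents)
  + COOH → C:1 H:1 O:2
Element totals:
  C: 11
  H: 8
  O: 2
Molecular formula: C11H8O2.
  M = 11(12.011) + 8(1.008) + 2(15.999)
    = 132.121 + 8.064 + 31.998 = 172.183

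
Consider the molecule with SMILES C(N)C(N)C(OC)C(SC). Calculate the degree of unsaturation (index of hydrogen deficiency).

Atom tally by fragment:
  H2NCH2 → C:1 H:4 N:1
  CH(NH2) → C:1 H:3 N:1
  CH(OCH3) → C:2 H:4 O:1
  CH2SCH3 → C:2 H:5 S:1
Element totals:
  C: 6
  H: 16
  N: 2
  O: 1
  S: 1
Molecular formula: C6H16N2OS.
DoU = (2C + 2 + N − H − X) / 2 = (2·6 + 2 + 2 − 16 − 0) / 2 = 0.

0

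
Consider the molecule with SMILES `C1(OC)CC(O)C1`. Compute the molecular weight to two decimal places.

102.13 g/mol

Atom tally by fragment:
  cyclobutane ring core → C:4 H:8
  (− 2 ring H displaced by substituents)
  + OCH3 → C:1 H:3 O:1
  + OH → O:1 H:1
Element totals:
  C: 5
  H: 10
  O: 2
Molecular formula: C5H10O2.
  M = 5(12.011) + 10(1.008) + 2(15.999)
    = 60.055 + 10.080 + 31.998 = 102.133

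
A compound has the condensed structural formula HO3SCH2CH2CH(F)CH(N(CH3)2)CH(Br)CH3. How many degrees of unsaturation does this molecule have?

Element totals:
  C: 8
  H: 17
  Br: 1
  F: 1
  N: 1
  O: 3
  S: 1
Molecular formula: C8H17BrFNO3S.
DoU = (2C + 2 + N − H − X) / 2 = (2·8 + 2 + 1 − 17 − 2) / 2 = 0.

0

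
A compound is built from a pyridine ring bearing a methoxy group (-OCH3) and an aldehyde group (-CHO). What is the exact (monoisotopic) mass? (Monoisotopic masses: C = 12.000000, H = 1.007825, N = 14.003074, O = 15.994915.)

137.0477

Atom tally by fragment:
  pyridine ring core → C:5 H:5 N:1
  (− 2 ring H displaced by substituents)
  + OCH3 → C:1 H:3 O:1
  + CHO → C:1 H:1 O:1
Element totals:
  C: 7
  H: 7
  N: 1
  O: 2
Molecular formula: C7H7NO2.
  M = 7(12.0) + 7(1.007825) + 14.003074 + 2(15.994915)
    = 84.000000 + 7.054775 + 14.003074 + 31.989830 = 137.047679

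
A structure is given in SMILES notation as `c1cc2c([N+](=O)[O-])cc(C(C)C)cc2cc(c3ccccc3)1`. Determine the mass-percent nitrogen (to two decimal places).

4.81%

Atom tally by fragment:
  naphthalene ring system core → C:10 H:8
  (− 3 ring H displaced by substituents)
  + NO2 → N:1 O:2
  + CH(CH3)2 → C:3 H:7
  + C6H5 → C:6 H:5
Element totals:
  C: 19
  H: 17
  N: 1
  O: 2
Molecular formula: C19H17NO2.
Molar mass = 291.350 g/mol.
Mass from N: 1 × 14.007 = 14.007 g/mol.
%N = 14.007 / 291.350 × 100 = 4.81%.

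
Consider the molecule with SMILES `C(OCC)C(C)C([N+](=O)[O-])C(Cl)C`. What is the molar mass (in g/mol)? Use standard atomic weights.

Atom tally by fragment:
  C2H5OCH2 → C:3 H:7 O:1
  CH(CH3) → C:2 H:4
  CH(NO2) → C:1 H:1 N:1 O:2
  CH(Cl) → C:1 H:1 Cl:1
  CH3 → C:1 H:3
Element totals:
  C: 8
  H: 16
  Cl: 1
  N: 1
  O: 3
Molecular formula: C8H16ClNO3.
  M = 8(12.011) + 16(1.008) + 35.45 + 14.007 + 3(15.999)
    = 96.088 + 16.128 + 35.450 + 14.007 + 47.997 = 209.670

209.67 g/mol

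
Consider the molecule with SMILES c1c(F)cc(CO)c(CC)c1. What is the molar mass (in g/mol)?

154.18 g/mol

Atom tally by fragment:
  benzene ring core → C:6 H:6
  (− 3 ring H displaced by substituents)
  + F → F:1
  + CH2OH → C:1 H:3 O:1
  + C2H5 → C:2 H:5
Element totals:
  C: 9
  H: 11
  F: 1
  O: 1
Molecular formula: C9H11FO.
  M = 9(12.011) + 11(1.008) + 18.998 + 15.999
    = 108.099 + 11.088 + 18.998 + 15.999 = 154.184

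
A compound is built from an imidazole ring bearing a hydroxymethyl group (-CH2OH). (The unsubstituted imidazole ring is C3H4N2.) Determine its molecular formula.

Atom tally by fragment:
  imidazole ring core → C:3 H:4 N:2
  (− 1 ring H displaced by substituents)
  + CH2OH → C:1 H:3 O:1
Element totals:
  C: 4
  H: 6
  N: 2
  O: 1

C4H6N2O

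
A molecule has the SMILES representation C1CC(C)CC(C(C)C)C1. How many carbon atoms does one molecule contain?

10

Atom tally by fragment:
  cyclohexane ring core → C:6 H:12
  (− 2 ring H displaced by substituents)
  + CH3 → C:1 H:3
  + CH(CH3)2 → C:3 H:7
Element totals:
  C: 10
  H: 20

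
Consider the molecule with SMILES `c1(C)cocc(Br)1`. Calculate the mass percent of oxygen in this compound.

9.94%

Atom tally by fragment:
  furan ring core → C:4 H:4 O:1
  (− 2 ring H displaced by substituents)
  + CH3 → C:1 H:3
  + Br → Br:1
Element totals:
  C: 5
  H: 5
  Br: 1
  O: 1
Molecular formula: C5H5BrO.
Molar mass = 160.998 g/mol.
Mass from O: 1 × 15.999 = 15.999 g/mol.
%O = 15.999 / 160.998 × 100 = 9.94%.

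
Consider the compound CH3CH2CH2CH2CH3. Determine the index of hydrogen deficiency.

Element totals:
  C: 5
  H: 12
Molecular formula: C5H12.
DoU = (2C + 2 + N − H − X) / 2 = (2·5 + 2 + 0 − 12 − 0) / 2 = 0.

0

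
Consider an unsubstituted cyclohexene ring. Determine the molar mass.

Atom tally by fragment:
  cyclohexene ring core → C:6 H:10
Element totals:
  C: 6
  H: 10
Molecular formula: C6H10.
  M = 6(12.011) + 10(1.008)
    = 72.066 + 10.080 = 82.146

82.15 g/mol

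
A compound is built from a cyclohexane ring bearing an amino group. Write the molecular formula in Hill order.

Atom tally by fragment:
  cyclohexane ring core → C:6 H:12
  (− 1 ring H displaced by substituents)
  + NH2 → N:1 H:2
Element totals:
  C: 6
  H: 13
  N: 1

C6H13N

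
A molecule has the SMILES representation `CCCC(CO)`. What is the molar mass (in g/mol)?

Atom tally by fragment:
  CH3 → C:1 H:3
  CH2 → C:1 H:2
  CH2 → C:1 H:2
  CH2CH2OH → C:2 H:5 O:1
Element totals:
  C: 5
  H: 12
  O: 1
Molecular formula: C5H12O.
  M = 5(12.011) + 12(1.008) + 15.999
    = 60.055 + 12.096 + 15.999 = 88.150

88.15 g/mol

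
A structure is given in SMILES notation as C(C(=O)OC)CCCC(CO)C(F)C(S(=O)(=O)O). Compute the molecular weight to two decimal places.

286.31 g/mol

Atom tally by fragment:
  CH3OOCCH2 → C:3 H:5 O:2
  CH2 → C:1 H:2
  CH2 → C:1 H:2
  CH2 → C:1 H:2
  CH(CH2OH) → C:2 H:4 O:1
  CH(F) → C:1 H:1 F:1
  CH2SO3H → C:1 H:3 S:1 O:3
Element totals:
  C: 10
  H: 19
  F: 1
  O: 6
  S: 1
Molecular formula: C10H19FO6S.
  M = 10(12.011) + 19(1.008) + 18.998 + 6(15.999) + 32.06
    = 120.110 + 19.152 + 18.998 + 95.994 + 32.060 = 286.314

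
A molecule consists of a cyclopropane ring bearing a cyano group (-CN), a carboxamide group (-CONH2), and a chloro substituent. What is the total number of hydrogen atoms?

5

Atom tally by fragment:
  cyclopropane ring core → C:3 H:6
  (− 3 ring H displaced by substituents)
  + CN → C:1 N:1
  + CONH2 → C:1 H:2 O:1 N:1
  + Cl → Cl:1
Element totals:
  C: 5
  H: 5
  Cl: 1
  N: 2
  O: 1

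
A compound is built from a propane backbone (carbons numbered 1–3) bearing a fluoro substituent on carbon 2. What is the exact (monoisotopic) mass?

Atom tally by fragment:
  CH3 → C:1 H:3
  CH(F) → C:1 H:1 F:1
  CH3 → C:1 H:3
Element totals:
  C: 3
  H: 7
  F: 1
Molecular formula: C3H7F.
  M = 3(12.0) + 7(1.007825) + 18.998403
    = 36.000000 + 7.054775 + 18.998403 = 62.053178

62.0532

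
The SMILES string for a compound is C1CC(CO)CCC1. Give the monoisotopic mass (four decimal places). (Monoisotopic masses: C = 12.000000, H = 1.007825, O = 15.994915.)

Atom tally by fragment:
  cyclohexane ring core → C:6 H:12
  (− 1 ring H displaced by substituents)
  + CH2OH → C:1 H:3 O:1
Element totals:
  C: 7
  H: 14
  O: 1
Molecular formula: C7H14O.
  M = 7(12.0) + 14(1.007825) + 15.994915
    = 84.000000 + 14.109550 + 15.994915 = 114.104465

114.1045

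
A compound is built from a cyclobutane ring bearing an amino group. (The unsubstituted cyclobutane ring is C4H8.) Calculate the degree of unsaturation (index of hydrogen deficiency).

Atom tally by fragment:
  cyclobutane ring core → C:4 H:8
  (− 1 ring H displaced by substituents)
  + NH2 → N:1 H:2
Element totals:
  C: 4
  H: 9
  N: 1
Molecular formula: C4H9N.
DoU = (2C + 2 + N − H − X) / 2 = (2·4 + 2 + 1 − 9 − 0) / 2 = 1.

1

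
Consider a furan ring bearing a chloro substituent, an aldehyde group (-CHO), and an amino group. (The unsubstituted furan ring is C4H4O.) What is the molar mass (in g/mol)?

145.54 g/mol

Atom tally by fragment:
  furan ring core → C:4 H:4 O:1
  (− 3 ring H displaced by substituents)
  + Cl → Cl:1
  + CHO → C:1 H:1 O:1
  + NH2 → N:1 H:2
Element totals:
  C: 5
  H: 4
  Cl: 1
  N: 1
  O: 2
Molecular formula: C5H4ClNO2.
  M = 5(12.011) + 4(1.008) + 35.45 + 14.007 + 2(15.999)
    = 60.055 + 4.032 + 35.450 + 14.007 + 31.998 = 145.542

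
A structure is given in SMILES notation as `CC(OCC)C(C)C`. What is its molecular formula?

Atom tally by fragment:
  CH3 → C:1 H:3
  CH(OC2H5) → C:3 H:6 O:1
  CH(CH3) → C:2 H:4
  CH3 → C:1 H:3
Element totals:
  C: 7
  H: 16
  O: 1

C7H16O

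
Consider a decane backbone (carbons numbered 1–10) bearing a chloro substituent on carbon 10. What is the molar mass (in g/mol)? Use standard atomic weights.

176.73 g/mol

Atom tally by fragment:
  CH3 → C:1 H:3
  CH2 → C:1 H:2
  CH2 → C:1 H:2
  CH2 → C:1 H:2
  CH2 → C:1 H:2
  CH2 → C:1 H:2
  CH2 → C:1 H:2
  CH2 → C:1 H:2
  CH2 → C:1 H:2
  CH2Cl → C:1 H:2 Cl:1
Element totals:
  C: 10
  H: 21
  Cl: 1
Molecular formula: C10H21Cl.
  M = 10(12.011) + 21(1.008) + 35.45
    = 120.110 + 21.168 + 35.450 = 176.728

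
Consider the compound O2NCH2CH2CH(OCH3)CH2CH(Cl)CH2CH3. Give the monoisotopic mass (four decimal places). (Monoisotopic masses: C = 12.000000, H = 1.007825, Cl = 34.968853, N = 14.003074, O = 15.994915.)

209.0819

Atom tally by fragment:
  O2NCH2 → C:1 H:2 N:1 O:2
  CH2 → C:1 H:2
  CH(OCH3) → C:2 H:4 O:1
  CH2 → C:1 H:2
  CH(Cl) → C:1 H:1 Cl:1
  CH2 → C:1 H:2
  CH3 → C:1 H:3
Element totals:
  C: 8
  H: 16
  Cl: 1
  N: 1
  O: 3
Molecular formula: C8H16ClNO3.
  M = 8(12.0) + 16(1.007825) + 34.968853 + 14.003074 + 3(15.994915)
    = 96.000000 + 16.125200 + 34.968853 + 14.003074 + 47.984745 = 209.081872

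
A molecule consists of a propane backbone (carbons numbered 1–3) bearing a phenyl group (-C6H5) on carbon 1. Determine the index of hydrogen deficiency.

4

Atom tally by fragment:
  C6H5CH2 → C:7 H:7
  CH2 → C:1 H:2
  CH3 → C:1 H:3
Element totals:
  C: 9
  H: 12
Molecular formula: C9H12.
DoU = (2C + 2 + N − H − X) / 2 = (2·9 + 2 + 0 − 12 − 0) / 2 = 4.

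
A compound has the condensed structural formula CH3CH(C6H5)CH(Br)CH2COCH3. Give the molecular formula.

C12H15BrO

Atom tally by fragment:
  CH3 → C:1 H:3
  CH(C6H5) → C:7 H:6
  CH(Br) → C:1 H:1 Br:1
  CH2COCH3 → C:3 H:5 O:1
Element totals:
  C: 12
  H: 15
  Br: 1
  O: 1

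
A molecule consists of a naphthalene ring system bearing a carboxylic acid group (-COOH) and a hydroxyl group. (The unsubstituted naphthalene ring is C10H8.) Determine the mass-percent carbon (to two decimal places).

70.21%

Atom tally by fragment:
  naphthalene ring system core → C:10 H:8
  (− 2 ring H displaced by substituents)
  + COOH → C:1 H:1 O:2
  + OH → O:1 H:1
Element totals:
  C: 11
  H: 8
  O: 3
Molecular formula: C11H8O3.
Molar mass = 188.182 g/mol.
Mass from C: 11 × 12.011 = 132.121 g/mol.
%C = 132.121 / 188.182 × 100 = 70.21%.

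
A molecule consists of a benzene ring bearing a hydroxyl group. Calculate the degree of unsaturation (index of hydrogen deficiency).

Atom tally by fragment:
  benzene ring core → C:6 H:6
  (− 1 ring H displaced by substituents)
  + OH → O:1 H:1
Element totals:
  C: 6
  H: 6
  O: 1
Molecular formula: C6H6O.
DoU = (2C + 2 + N − H − X) / 2 = (2·6 + 2 + 0 − 6 − 0) / 2 = 4.

4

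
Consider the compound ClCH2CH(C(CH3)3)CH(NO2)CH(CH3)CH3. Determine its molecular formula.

Atom tally by fragment:
  ClCH2 → C:1 H:2 Cl:1
  CH(C(CH3)3) → C:5 H:10
  CH(NO2) → C:1 H:1 N:1 O:2
  CH(CH3) → C:2 H:4
  CH3 → C:1 H:3
Element totals:
  C: 10
  H: 20
  Cl: 1
  N: 1
  O: 2

C10H20ClNO2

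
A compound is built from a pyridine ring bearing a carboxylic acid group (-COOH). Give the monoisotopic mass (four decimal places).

Atom tally by fragment:
  pyridine ring core → C:5 H:5 N:1
  (− 1 ring H displaced by substituents)
  + COOH → C:1 H:1 O:2
Element totals:
  C: 6
  H: 5
  N: 1
  O: 2
Molecular formula: C6H5NO2.
  M = 6(12.0) + 5(1.007825) + 14.003074 + 2(15.994915)
    = 72.000000 + 5.039125 + 14.003074 + 31.989830 = 123.032029

123.0320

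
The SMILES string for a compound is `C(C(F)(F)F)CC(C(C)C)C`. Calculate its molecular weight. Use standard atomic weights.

Atom tally by fragment:
  F3CCH2 → C:2 H:2 F:3
  CH2 → C:1 H:2
  CH(CH(CH3)2) → C:4 H:8
  CH3 → C:1 H:3
Element totals:
  C: 8
  H: 15
  F: 3
Molecular formula: C8H15F3.
  M = 8(12.011) + 15(1.008) + 3(18.998)
    = 96.088 + 15.120 + 56.994 = 168.202

168.20 g/mol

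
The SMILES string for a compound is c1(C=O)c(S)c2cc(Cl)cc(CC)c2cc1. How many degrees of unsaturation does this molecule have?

Atom tally by fragment:
  naphthalene ring system core → C:10 H:8
  (− 4 ring H displaced by substituents)
  + CHO → C:1 H:1 O:1
  + SH → S:1 H:1
  + Cl → Cl:1
  + C2H5 → C:2 H:5
Element totals:
  C: 13
  H: 11
  Cl: 1
  O: 1
  S: 1
Molecular formula: C13H11ClOS.
DoU = (2C + 2 + N − H − X) / 2 = (2·13 + 2 + 0 − 11 − 1) / 2 = 8.

8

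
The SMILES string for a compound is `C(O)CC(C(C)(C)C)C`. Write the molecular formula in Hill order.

C8H18O

Atom tally by fragment:
  HOCH2 → C:1 H:3 O:1
  CH2 → C:1 H:2
  CH(C(CH3)3) → C:5 H:10
  CH3 → C:1 H:3
Element totals:
  C: 8
  H: 18
  O: 1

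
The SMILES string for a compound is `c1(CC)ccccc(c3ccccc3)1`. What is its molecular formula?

Atom tally by fragment:
  benzene ring core → C:6 H:6
  (− 2 ring H displaced by substituents)
  + C2H5 → C:2 H:5
  + C6H5 → C:6 H:5
Element totals:
  C: 14
  H: 14

C14H14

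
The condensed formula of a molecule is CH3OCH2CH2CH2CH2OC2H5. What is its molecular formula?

C7H16O2

Atom tally by fragment:
  CH3OCH2 → C:2 H:5 O:1
  CH2 → C:1 H:2
  CH2 → C:1 H:2
  CH2OC2H5 → C:3 H:7 O:1
Element totals:
  C: 7
  H: 16
  O: 2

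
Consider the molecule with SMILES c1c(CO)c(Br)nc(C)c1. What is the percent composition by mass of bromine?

Atom tally by fragment:
  pyridine ring core → C:5 H:5 N:1
  (− 3 ring H displaced by substituents)
  + CH2OH → C:1 H:3 O:1
  + Br → Br:1
  + CH3 → C:1 H:3
Element totals:
  C: 7
  H: 8
  Br: 1
  N: 1
  O: 1
Molecular formula: C7H8BrNO.
Molar mass = 202.051 g/mol.
Mass from Br: 1 × 79.904 = 79.904 g/mol.
%Br = 79.904 / 202.051 × 100 = 39.55%.

39.55%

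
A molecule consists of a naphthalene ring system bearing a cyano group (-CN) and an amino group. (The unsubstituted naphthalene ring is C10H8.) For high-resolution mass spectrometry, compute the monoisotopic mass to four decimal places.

Atom tally by fragment:
  naphthalene ring system core → C:10 H:8
  (− 2 ring H displaced by substituents)
  + CN → C:1 N:1
  + NH2 → N:1 H:2
Element totals:
  C: 11
  H: 8
  N: 2
Molecular formula: C11H8N2.
  M = 11(12.0) + 8(1.007825) + 2(14.003074)
    = 132.000000 + 8.062600 + 28.006148 = 168.068748

168.0687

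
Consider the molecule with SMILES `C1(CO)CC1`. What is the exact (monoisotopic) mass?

72.0575

Atom tally by fragment:
  cyclopropane ring core → C:3 H:6
  (− 1 ring H displaced by substituents)
  + CH2OH → C:1 H:3 O:1
Element totals:
  C: 4
  H: 8
  O: 1
Molecular formula: C4H8O.
  M = 4(12.0) + 8(1.007825) + 15.994915
    = 48.000000 + 8.062600 + 15.994915 = 72.057515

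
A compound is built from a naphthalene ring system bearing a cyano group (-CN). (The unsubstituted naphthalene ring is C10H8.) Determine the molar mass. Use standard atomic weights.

153.18 g/mol

Atom tally by fragment:
  naphthalene ring system core → C:10 H:8
  (− 1 ring H displaced by substituents)
  + CN → C:1 N:1
Element totals:
  C: 11
  H: 7
  N: 1
Molecular formula: C11H7N.
  M = 11(12.011) + 7(1.008) + 14.007
    = 132.121 + 7.056 + 14.007 = 153.184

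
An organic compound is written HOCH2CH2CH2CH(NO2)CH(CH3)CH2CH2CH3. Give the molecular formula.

Atom tally by fragment:
  HOCH2CH2 → C:2 H:5 O:1
  CH2 → C:1 H:2
  CH(NO2) → C:1 H:1 N:1 O:2
  CH(CH3) → C:2 H:4
  CH2 → C:1 H:2
  CH2 → C:1 H:2
  CH3 → C:1 H:3
Element totals:
  C: 9
  H: 19
  N: 1
  O: 3

C9H19NO3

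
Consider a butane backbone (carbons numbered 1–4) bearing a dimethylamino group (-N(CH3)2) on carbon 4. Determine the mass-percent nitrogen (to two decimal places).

Atom tally by fragment:
  CH3 → C:1 H:3
  CH2 → C:1 H:2
  CH2 → C:1 H:2
  CH2N(CH3)2 → C:3 H:8 N:1
Element totals:
  C: 6
  H: 15
  N: 1
Molecular formula: C6H15N.
Molar mass = 101.193 g/mol.
Mass from N: 1 × 14.007 = 14.007 g/mol.
%N = 14.007 / 101.193 × 100 = 13.84%.

13.84%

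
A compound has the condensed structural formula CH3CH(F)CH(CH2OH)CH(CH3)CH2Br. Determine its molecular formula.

Element totals:
  C: 7
  H: 14
  Br: 1
  F: 1
  O: 1

C7H14BrFO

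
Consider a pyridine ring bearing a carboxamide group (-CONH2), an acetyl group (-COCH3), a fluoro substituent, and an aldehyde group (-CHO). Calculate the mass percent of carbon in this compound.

Atom tally by fragment:
  pyridine ring core → C:5 H:5 N:1
  (− 4 ring H displaced by substituents)
  + CONH2 → C:1 H:2 O:1 N:1
  + COCH3 → C:2 H:3 O:1
  + F → F:1
  + CHO → C:1 H:1 O:1
Element totals:
  C: 9
  H: 7
  F: 1
  N: 2
  O: 3
Molecular formula: C9H7FN2O3.
Molar mass = 210.164 g/mol.
Mass from C: 9 × 12.011 = 108.099 g/mol.
%C = 108.099 / 210.164 × 100 = 51.44%.

51.44%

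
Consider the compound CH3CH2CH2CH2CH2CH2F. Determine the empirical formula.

C6H13F

Atom tally by fragment:
  CH3 → C:1 H:3
  CH2 → C:1 H:2
  CH2 → C:1 H:2
  CH2 → C:1 H:2
  CH2 → C:1 H:2
  CH2F → C:1 H:2 F:1
Element totals:
  C: 6
  H: 13
  F: 1
Molecular formula: C6H13F.
gcd of subscripts (6, 1, 13) = 1, so the empirical formula equals the molecular formula.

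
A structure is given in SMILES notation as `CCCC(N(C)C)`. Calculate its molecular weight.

Atom tally by fragment:
  CH3 → C:1 H:3
  CH2 → C:1 H:2
  CH2 → C:1 H:2
  CH2N(CH3)2 → C:3 H:8 N:1
Element totals:
  C: 6
  H: 15
  N: 1
Molecular formula: C6H15N.
  M = 6(12.011) + 15(1.008) + 14.007
    = 72.066 + 15.120 + 14.007 = 101.193

101.19 g/mol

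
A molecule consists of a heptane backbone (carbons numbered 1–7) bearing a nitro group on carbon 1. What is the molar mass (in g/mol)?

145.20 g/mol

Atom tally by fragment:
  O2NCH2 → C:1 H:2 N:1 O:2
  CH2 → C:1 H:2
  CH2 → C:1 H:2
  CH2 → C:1 H:2
  CH2 → C:1 H:2
  CH2 → C:1 H:2
  CH3 → C:1 H:3
Element totals:
  C: 7
  H: 15
  N: 1
  O: 2
Molecular formula: C7H15NO2.
  M = 7(12.011) + 15(1.008) + 14.007 + 2(15.999)
    = 84.077 + 15.120 + 14.007 + 31.998 = 145.202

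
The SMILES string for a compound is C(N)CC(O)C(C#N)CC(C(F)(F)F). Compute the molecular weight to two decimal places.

Atom tally by fragment:
  H2NCH2 → C:1 H:4 N:1
  CH2 → C:1 H:2
  CH(OH) → C:1 H:2 O:1
  CH(CN) → C:2 H:1 N:1
  CH2 → C:1 H:2
  CH2CF3 → C:2 H:2 F:3
Element totals:
  C: 8
  H: 13
  F: 3
  N: 2
  O: 1
Molecular formula: C8H13F3N2O.
  M = 8(12.011) + 13(1.008) + 3(18.998) + 2(14.007) + 15.999
    = 96.088 + 13.104 + 56.994 + 28.014 + 15.999 = 210.199

210.20 g/mol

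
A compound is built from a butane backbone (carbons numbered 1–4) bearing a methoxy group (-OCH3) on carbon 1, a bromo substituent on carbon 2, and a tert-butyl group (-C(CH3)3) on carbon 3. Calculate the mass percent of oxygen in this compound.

Atom tally by fragment:
  CH3OCH2 → C:2 H:5 O:1
  CH(Br) → C:1 H:1 Br:1
  CH(C(CH3)3) → C:5 H:10
  CH3 → C:1 H:3
Element totals:
  C: 9
  H: 19
  Br: 1
  O: 1
Molecular formula: C9H19BrO.
Molar mass = 223.154 g/mol.
Mass from O: 1 × 15.999 = 15.999 g/mol.
%O = 15.999 / 223.154 × 100 = 7.17%.

7.17%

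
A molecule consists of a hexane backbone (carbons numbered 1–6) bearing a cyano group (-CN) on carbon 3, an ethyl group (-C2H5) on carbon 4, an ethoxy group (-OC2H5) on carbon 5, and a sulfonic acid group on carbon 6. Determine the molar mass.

Atom tally by fragment:
  CH3 → C:1 H:3
  CH2 → C:1 H:2
  CH(CN) → C:2 H:1 N:1
  CH(C2H5) → C:3 H:6
  CH(OC2H5) → C:3 H:6 O:1
  CH2SO3H → C:1 H:3 S:1 O:3
Element totals:
  C: 11
  H: 21
  N: 1
  O: 4
  S: 1
Molecular formula: C11H21NO4S.
  M = 11(12.011) + 21(1.008) + 14.007 + 4(15.999) + 32.06
    = 132.121 + 21.168 + 14.007 + 63.996 + 32.060 = 263.352

263.35 g/mol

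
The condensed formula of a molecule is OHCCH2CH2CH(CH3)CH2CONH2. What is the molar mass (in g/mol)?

143.19 g/mol

Atom tally by fragment:
  OHCCH2 → C:2 H:3 O:1
  CH2 → C:1 H:2
  CH(CH3) → C:2 H:4
  CH2CONH2 → C:2 H:4 O:1 N:1
Element totals:
  C: 7
  H: 13
  N: 1
  O: 2
Molecular formula: C7H13NO2.
  M = 7(12.011) + 13(1.008) + 14.007 + 2(15.999)
    = 84.077 + 13.104 + 14.007 + 31.998 = 143.186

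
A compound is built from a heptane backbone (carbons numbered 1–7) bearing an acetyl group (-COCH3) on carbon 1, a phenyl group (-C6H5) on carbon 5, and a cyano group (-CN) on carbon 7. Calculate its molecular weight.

Atom tally by fragment:
  CH3COCH2 → C:3 H:5 O:1
  CH2 → C:1 H:2
  CH2 → C:1 H:2
  CH2 → C:1 H:2
  CH(C6H5) → C:7 H:6
  CH2 → C:1 H:2
  CH2CN → C:2 H:2 N:1
Element totals:
  C: 16
  H: 21
  N: 1
  O: 1
Molecular formula: C16H21NO.
  M = 16(12.011) + 21(1.008) + 14.007 + 15.999
    = 192.176 + 21.168 + 14.007 + 15.999 = 243.350

243.35 g/mol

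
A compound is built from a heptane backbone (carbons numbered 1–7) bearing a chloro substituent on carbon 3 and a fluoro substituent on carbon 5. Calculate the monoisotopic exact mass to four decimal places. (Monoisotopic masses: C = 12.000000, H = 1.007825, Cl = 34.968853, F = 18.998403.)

152.0768

Atom tally by fragment:
  CH3 → C:1 H:3
  CH2 → C:1 H:2
  CH(Cl) → C:1 H:1 Cl:1
  CH2 → C:1 H:2
  CH(F) → C:1 H:1 F:1
  CH2 → C:1 H:2
  CH3 → C:1 H:3
Element totals:
  C: 7
  H: 14
  Cl: 1
  F: 1
Molecular formula: C7H14ClF.
  M = 7(12.0) + 14(1.007825) + 34.968853 + 18.998403
    = 84.000000 + 14.109550 + 34.968853 + 18.998403 = 152.076806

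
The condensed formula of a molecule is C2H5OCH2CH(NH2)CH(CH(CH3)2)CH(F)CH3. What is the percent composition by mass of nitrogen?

7.32%

Atom tally by fragment:
  C2H5OCH2 → C:3 H:7 O:1
  CH(NH2) → C:1 H:3 N:1
  CH(CH(CH3)2) → C:4 H:8
  CH(F) → C:1 H:1 F:1
  CH3 → C:1 H:3
Element totals:
  C: 10
  H: 22
  F: 1
  N: 1
  O: 1
Molecular formula: C10H22FNO.
Molar mass = 191.290 g/mol.
Mass from N: 1 × 14.007 = 14.007 g/mol.
%N = 14.007 / 191.290 × 100 = 7.32%.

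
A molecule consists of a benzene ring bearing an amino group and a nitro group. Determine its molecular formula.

C6H6N2O2

Atom tally by fragment:
  benzene ring core → C:6 H:6
  (− 2 ring H displaced by substituents)
  + NH2 → N:1 H:2
  + NO2 → N:1 O:2
Element totals:
  C: 6
  H: 6
  N: 2
  O: 2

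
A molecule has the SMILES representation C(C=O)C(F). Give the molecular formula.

Atom tally by fragment:
  OHCCH2 → C:2 H:3 O:1
  CH2F → C:1 H:2 F:1
Element totals:
  C: 3
  H: 5
  F: 1
  O: 1

C3H5FO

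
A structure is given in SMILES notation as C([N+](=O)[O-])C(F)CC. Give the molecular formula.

C4H8FNO2

Atom tally by fragment:
  O2NCH2 → C:1 H:2 N:1 O:2
  CH(F) → C:1 H:1 F:1
  CH2 → C:1 H:2
  CH3 → C:1 H:3
Element totals:
  C: 4
  H: 8
  F: 1
  N: 1
  O: 2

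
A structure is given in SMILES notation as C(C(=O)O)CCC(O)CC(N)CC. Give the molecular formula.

Atom tally by fragment:
  HOOCCH2 → C:2 H:3 O:2
  CH2 → C:1 H:2
  CH2 → C:1 H:2
  CH(OH) → C:1 H:2 O:1
  CH2 → C:1 H:2
  CH(NH2) → C:1 H:3 N:1
  CH2 → C:1 H:2
  CH3 → C:1 H:3
Element totals:
  C: 9
  H: 19
  N: 1
  O: 3

C9H19NO3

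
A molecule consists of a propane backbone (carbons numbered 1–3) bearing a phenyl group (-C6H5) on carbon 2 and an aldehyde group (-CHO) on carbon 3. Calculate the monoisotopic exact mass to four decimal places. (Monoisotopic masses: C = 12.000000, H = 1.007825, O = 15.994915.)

148.0888

Atom tally by fragment:
  CH3 → C:1 H:3
  CH(C6H5) → C:7 H:6
  CH2CHO → C:2 H:3 O:1
Element totals:
  C: 10
  H: 12
  O: 1
Molecular formula: C10H12O.
  M = 10(12.0) + 12(1.007825) + 15.994915
    = 120.000000 + 12.093900 + 15.994915 = 148.088815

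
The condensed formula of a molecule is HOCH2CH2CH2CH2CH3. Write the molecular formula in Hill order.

C5H12O

Atom tally by fragment:
  HOCH2 → C:1 H:3 O:1
  CH2 → C:1 H:2
  CH2 → C:1 H:2
  CH2 → C:1 H:2
  CH3 → C:1 H:3
Element totals:
  C: 5
  H: 12
  O: 1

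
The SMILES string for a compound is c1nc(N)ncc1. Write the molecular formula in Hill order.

C4H5N3

Atom tally by fragment:
  pyrimidine ring core → C:4 H:4 N:2
  (− 1 ring H displaced by substituents)
  + NH2 → N:1 H:2
Element totals:
  C: 4
  H: 5
  N: 3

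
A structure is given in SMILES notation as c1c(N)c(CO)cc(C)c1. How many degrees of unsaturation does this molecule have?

4

Atom tally by fragment:
  benzene ring core → C:6 H:6
  (− 3 ring H displaced by substituents)
  + NH2 → N:1 H:2
  + CH2OH → C:1 H:3 O:1
  + CH3 → C:1 H:3
Element totals:
  C: 8
  H: 11
  N: 1
  O: 1
Molecular formula: C8H11NO.
DoU = (2C + 2 + N − H − X) / 2 = (2·8 + 2 + 1 − 11 − 0) / 2 = 4.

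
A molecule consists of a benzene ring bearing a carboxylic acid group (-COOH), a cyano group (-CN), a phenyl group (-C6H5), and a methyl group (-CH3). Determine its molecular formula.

C15H11NO2

Atom tally by fragment:
  benzene ring core → C:6 H:6
  (− 4 ring H displaced by substituents)
  + COOH → C:1 H:1 O:2
  + CN → C:1 N:1
  + C6H5 → C:6 H:5
  + CH3 → C:1 H:3
Element totals:
  C: 15
  H: 11
  N: 1
  O: 2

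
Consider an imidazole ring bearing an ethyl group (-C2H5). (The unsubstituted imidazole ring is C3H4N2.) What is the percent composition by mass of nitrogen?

Atom tally by fragment:
  imidazole ring core → C:3 H:4 N:2
  (− 1 ring H displaced by substituents)
  + C2H5 → C:2 H:5
Element totals:
  C: 5
  H: 8
  N: 2
Molecular formula: C5H8N2.
Molar mass = 96.133 g/mol.
Mass from N: 2 × 14.007 = 28.014 g/mol.
%N = 28.014 / 96.133 × 100 = 29.14%.

29.14%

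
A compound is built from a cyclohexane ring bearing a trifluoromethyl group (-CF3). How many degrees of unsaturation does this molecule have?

1

Atom tally by fragment:
  cyclohexane ring core → C:6 H:12
  (− 1 ring H displaced by substituents)
  + CF3 → C:1 F:3
Element totals:
  C: 7
  H: 11
  F: 3
Molecular formula: C7H11F3.
DoU = (2C + 2 + N − H − X) / 2 = (2·7 + 2 + 0 − 11 − 3) / 2 = 1.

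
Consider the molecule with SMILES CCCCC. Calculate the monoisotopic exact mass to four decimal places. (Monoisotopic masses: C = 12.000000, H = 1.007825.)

72.0939

Atom tally by fragment:
  CH3 → C:1 H:3
  CH2 → C:1 H:2
  CH2 → C:1 H:2
  CH2 → C:1 H:2
  CH3 → C:1 H:3
Element totals:
  C: 5
  H: 12
Molecular formula: C5H12.
  M = 5(12.0) + 12(1.007825)
    = 60.000000 + 12.093900 = 72.093900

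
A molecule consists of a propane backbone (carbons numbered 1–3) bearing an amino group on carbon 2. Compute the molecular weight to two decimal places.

59.11 g/mol

Atom tally by fragment:
  CH3 → C:1 H:3
  CH(NH2) → C:1 H:3 N:1
  CH3 → C:1 H:3
Element totals:
  C: 3
  H: 9
  N: 1
Molecular formula: C3H9N.
  M = 3(12.011) + 9(1.008) + 14.007
    = 36.033 + 9.072 + 14.007 = 59.112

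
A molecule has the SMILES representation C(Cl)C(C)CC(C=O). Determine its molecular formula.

Atom tally by fragment:
  ClCH2 → C:1 H:2 Cl:1
  CH(CH3) → C:2 H:4
  CH2 → C:1 H:2
  CH2CHO → C:2 H:3 O:1
Element totals:
  C: 6
  H: 11
  Cl: 1
  O: 1

C6H11ClO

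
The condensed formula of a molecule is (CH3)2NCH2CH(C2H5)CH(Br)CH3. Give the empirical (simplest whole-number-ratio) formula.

Atom tally by fragment:
  (CH3)2NCH2 → C:3 H:8 N:1
  CH(C2H5) → C:3 H:6
  CH(Br) → C:1 H:1 Br:1
  CH3 → C:1 H:3
Element totals:
  C: 8
  H: 18
  Br: 1
  N: 1
Molecular formula: C8H18BrN.
gcd of subscripts (1, 8, 18, 1) = 1, so the empirical formula equals the molecular formula.

C8H18BrN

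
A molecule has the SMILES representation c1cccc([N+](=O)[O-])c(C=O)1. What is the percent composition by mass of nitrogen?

9.27%

Atom tally by fragment:
  benzene ring core → C:6 H:6
  (− 2 ring H displaced by substituents)
  + NO2 → N:1 O:2
  + CHO → C:1 H:1 O:1
Element totals:
  C: 7
  H: 5
  N: 1
  O: 3
Molecular formula: C7H5NO3.
Molar mass = 151.121 g/mol.
Mass from N: 1 × 14.007 = 14.007 g/mol.
%N = 14.007 / 151.121 × 100 = 9.27%.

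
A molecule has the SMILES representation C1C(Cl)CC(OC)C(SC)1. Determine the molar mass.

Atom tally by fragment:
  cyclopentane ring core → C:5 H:10
  (− 3 ring H displaced by substituents)
  + Cl → Cl:1
  + OCH3 → C:1 H:3 O:1
  + SCH3 → C:1 H:3 S:1
Element totals:
  C: 7
  H: 13
  Cl: 1
  O: 1
  S: 1
Molecular formula: C7H13ClOS.
  M = 7(12.011) + 13(1.008) + 35.45 + 15.999 + 32.06
    = 84.077 + 13.104 + 35.450 + 15.999 + 32.060 = 180.690

180.69 g/mol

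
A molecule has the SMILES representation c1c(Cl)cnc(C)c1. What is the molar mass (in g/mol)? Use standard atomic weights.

127.57 g/mol

Atom tally by fragment:
  pyridine ring core → C:5 H:5 N:1
  (− 2 ring H displaced by substituents)
  + Cl → Cl:1
  + CH3 → C:1 H:3
Element totals:
  C: 6
  H: 6
  Cl: 1
  N: 1
Molecular formula: C6H6ClN.
  M = 6(12.011) + 6(1.008) + 35.45 + 14.007
    = 72.066 + 6.048 + 35.450 + 14.007 = 127.571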